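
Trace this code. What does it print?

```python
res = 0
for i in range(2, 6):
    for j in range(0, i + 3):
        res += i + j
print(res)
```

170

i=2,j=0: res = 0+2 = 2
i=2,j=1: res = 2+3 = 5
i=2,j=2: res = 5+4 = 9
i=2,j=3: res = 9+5 = 14
i=2,j=4: res = 14+6 = 20
i=3,j=0: res = 20+3 = 23
i=3,j=1: res = 23+4 = 27
i=3,j=2: res = 27+5 = 32
i=3,j=3: res = 32+6 = 38
i=3,j=4: res = 38+7 = 45
i=3,j=5: res = 45+8 = 53
i=4,j=0: res = 53+4 = 57
i=4,j=1: res = 57+5 = 62
i=4,j=2: res = 62+6 = 68
i=4,j=3: res = 68+7 = 75
i=4,j=4: res = 75+8 = 83
i=4,j=5: res = 83+9 = 92
i=4,j=6: res = 92+10 = 102
i=5,j=0: res = 102+5 = 107
i=5,j=1: res = 107+6 = 113
i=5,j=2: res = 113+7 = 120
i=5,j=3: res = 120+8 = 128
i=5,j=4: res = 128+9 = 137
i=5,j=5: res = 137+10 = 147
i=5,j=6: res = 147+11 = 158
i=5,j=7: res = 158+12 = 170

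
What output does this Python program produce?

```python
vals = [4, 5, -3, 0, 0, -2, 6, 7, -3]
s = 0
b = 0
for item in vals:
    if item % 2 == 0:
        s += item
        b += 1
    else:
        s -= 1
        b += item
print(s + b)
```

15

item=4: even, s = 0+4 = 4; b=1
item=5: not even, s = 4-1 = 3; b=6
item=-3: not even, s = 3-1 = 2; b=3
item=0: even, s = 2+0 = 2; b=4
item=0: even, s = 2+0 = 2; b=5
item=-2: even, s = 2+(-2) = 0; b=6
item=6: even, s = 0+6 = 6; b=7
item=7: not even, s = 6-1 = 5; b=14
item=-3: not even, s = 5-1 = 4; b=11
s+b = 4+11 = 15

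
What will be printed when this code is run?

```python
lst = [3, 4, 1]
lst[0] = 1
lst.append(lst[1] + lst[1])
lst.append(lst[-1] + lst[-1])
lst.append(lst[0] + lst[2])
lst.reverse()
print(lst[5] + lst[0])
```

3

lst[0] = 1 → [1, 4, 1]
append lst[1]+lst[1] = 4+4 = 8 → [1, 4, 1, 8]
append lst[-1]+lst[-1] = 8+8 = 16 → [1, 4, 1, 8, 16]
append lst[0]+lst[2] = 1+1 = 2 → [1, 4, 1, 8, 16, 2]
reverse → [2, 16, 8, 1, 4, 1]
lst[5]+lst[0] = 1+2 = 3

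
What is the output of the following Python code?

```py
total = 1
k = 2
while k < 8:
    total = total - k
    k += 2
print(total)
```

k=2: total = 1-2 = -1
k=4: total = (-1)-4 = -5
k=6: total = (-5)-6 = -11

-11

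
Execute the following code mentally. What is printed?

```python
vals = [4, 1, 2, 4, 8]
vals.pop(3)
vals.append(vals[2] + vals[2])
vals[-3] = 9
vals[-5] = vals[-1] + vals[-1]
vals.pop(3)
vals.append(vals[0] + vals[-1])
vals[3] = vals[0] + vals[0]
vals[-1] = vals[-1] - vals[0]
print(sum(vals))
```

pop(3) removes 4 → [4, 1, 2, 8]
append vals[2]+vals[2] = 2+2 = 4 → [4, 1, 2, 8, 4]
vals[-3] = 9 → [4, 1, 9, 8, 4]
vals[-5] = vals[-1]+vals[-1] = 4+4 = 8 → [8, 1, 9, 8, 4]
pop(3) removes 8 → [8, 1, 9, 4]
append vals[0]+vals[-1] = 8+4 = 12 → [8, 1, 9, 4, 12]
vals[3] = vals[0]+vals[0] = 8+8 = 16 → [8, 1, 9, 16, 12]
vals[-1] = vals[-1]-vals[0] = 12-8 = 4 → [8, 1, 9, 16, 4]
sum = 38

38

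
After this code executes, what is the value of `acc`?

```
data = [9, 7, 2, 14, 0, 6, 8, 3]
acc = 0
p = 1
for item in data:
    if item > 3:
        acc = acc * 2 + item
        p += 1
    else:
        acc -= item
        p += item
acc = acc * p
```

item=9: >3, acc = 0*2+9 = 9; p=2
item=7: >3, acc = 9*2+7 = 25; p=3
item=2: not >3, acc = 25-2 = 23; p=5
item=14: >3, acc = 23*2+14 = 60; p=6
item=0: not >3, acc = 60-0 = 60; p=6
item=6: >3, acc = 60*2+6 = 126; p=7
item=8: >3, acc = 126*2+8 = 260; p=8
item=3: not >3, acc = 260-3 = 257; p=11
acc*p = 257*11 = 2827

2827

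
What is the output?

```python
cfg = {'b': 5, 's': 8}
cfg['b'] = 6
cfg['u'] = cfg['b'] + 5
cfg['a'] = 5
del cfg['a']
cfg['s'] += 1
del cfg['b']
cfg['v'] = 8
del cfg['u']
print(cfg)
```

{'s': 9, 'v': 8}

cfg['b'] = 6 → {'b': 6, 's': 8}
cfg['u'] = cfg['b']+5 = 11 → {'b': 6, 's': 8, 'u': 11}
cfg['a'] = 5 → {'b': 6, 's': 8, 'u': 11, 'a': 5}
del 'a' → {'b': 6, 's': 8, 'u': 11}
cfg['s'] = 8+1 = 9 → {'b': 6, 's': 9, 'u': 11}
del 'b' → {'s': 9, 'u': 11}
cfg['v'] = 8 → {'s': 9, 'u': 11, 'v': 8}
del 'u' → {'s': 9, 'v': 8}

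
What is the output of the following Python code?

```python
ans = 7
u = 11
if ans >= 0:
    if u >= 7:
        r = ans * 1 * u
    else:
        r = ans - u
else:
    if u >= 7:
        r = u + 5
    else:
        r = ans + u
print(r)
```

ans=7, u=11
ans >= 0 is True; u >= 7 is True
→ r = ans * 1 * u = 77

77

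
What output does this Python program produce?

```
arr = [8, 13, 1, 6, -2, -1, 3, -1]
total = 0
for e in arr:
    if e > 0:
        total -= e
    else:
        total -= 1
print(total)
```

e=8: >0, total = 0-8 = -8
e=13: >0, total = (-8)-13 = -21
e=1: >0, total = (-21)-1 = -22
e=6: >0, total = (-22)-6 = -28
e=-2: not >0, total = (-28)-1 = -29
e=-1: not >0, total = (-29)-1 = -30
e=3: >0, total = (-30)-3 = -33
e=-1: not >0, total = (-33)-1 = -34

-34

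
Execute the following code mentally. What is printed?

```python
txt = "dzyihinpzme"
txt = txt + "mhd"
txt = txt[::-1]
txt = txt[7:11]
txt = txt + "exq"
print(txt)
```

nihiexq

+ 'mhd' → 'dzyihinpzmemhd'
reverse → 'dhmemzpnihiyzd'
slice [7:11] → 'nihi'
+ 'exq' → 'nihiexq'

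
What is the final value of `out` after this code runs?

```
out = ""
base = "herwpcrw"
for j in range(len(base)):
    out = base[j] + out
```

j=0: prepend 'h' → 'h'
j=1: prepend 'e' → 'eh'
j=2: prepend 'r' → 'reh'
j=3: prepend 'w' → 'wreh'
j=4: prepend 'p' → 'pwreh'
j=5: prepend 'c' → 'cpwreh'
j=6: prepend 'r' → 'rcpwreh'
j=7: prepend 'w' → 'wrcpwreh'

'wrcpwreh'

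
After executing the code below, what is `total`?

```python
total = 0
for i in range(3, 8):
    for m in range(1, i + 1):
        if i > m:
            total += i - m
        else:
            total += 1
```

60

i=3,m=1: 3>1, total = 0+2 = 2
i=3,m=2: 3>2, total = 2+1 = 3
i=3,m=3: not 3>3, total = 3+1 = 4
i=4,m=1: 4>1, total = 4+3 = 7
i=4,m=2: 4>2, total = 7+2 = 9
i=4,m=3: 4>3, total = 9+1 = 10
i=4,m=4: not 4>4, total = 10+1 = 11
i=5,m=1: 5>1, total = 11+4 = 15
i=5,m=2: 5>2, total = 15+3 = 18
i=5,m=3: 5>3, total = 18+2 = 20
i=5,m=4: 5>4, total = 20+1 = 21
i=5,m=5: not 5>5, total = 21+1 = 22
i=6,m=1: 6>1, total = 22+5 = 27
i=6,m=2: 6>2, total = 27+4 = 31
i=6,m=3: 6>3, total = 31+3 = 34
i=6,m=4: 6>4, total = 34+2 = 36
i=6,m=5: 6>5, total = 36+1 = 37
i=6,m=6: not 6>6, total = 37+1 = 38
i=7,m=1: 7>1, total = 38+6 = 44
i=7,m=2: 7>2, total = 44+5 = 49
i=7,m=3: 7>3, total = 49+4 = 53
i=7,m=4: 7>4, total = 53+3 = 56
i=7,m=5: 7>5, total = 56+2 = 58
i=7,m=6: 7>6, total = 58+1 = 59
i=7,m=7: not 7>7, total = 59+1 = 60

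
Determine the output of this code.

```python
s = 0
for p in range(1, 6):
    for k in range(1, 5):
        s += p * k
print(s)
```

150

p=1,k=1: s = 0+1 = 1
p=1,k=2: s = 1+2 = 3
p=1,k=3: s = 3+3 = 6
p=1,k=4: s = 6+4 = 10
p=2,k=1: s = 10+2 = 12
p=2,k=2: s = 12+4 = 16
p=2,k=3: s = 16+6 = 22
p=2,k=4: s = 22+8 = 30
p=3,k=1: s = 30+3 = 33
p=3,k=2: s = 33+6 = 39
p=3,k=3: s = 39+9 = 48
p=3,k=4: s = 48+12 = 60
p=4,k=1: s = 60+4 = 64
p=4,k=2: s = 64+8 = 72
p=4,k=3: s = 72+12 = 84
p=4,k=4: s = 84+16 = 100
p=5,k=1: s = 100+5 = 105
p=5,k=2: s = 105+10 = 115
p=5,k=3: s = 115+15 = 130
p=5,k=4: s = 130+20 = 150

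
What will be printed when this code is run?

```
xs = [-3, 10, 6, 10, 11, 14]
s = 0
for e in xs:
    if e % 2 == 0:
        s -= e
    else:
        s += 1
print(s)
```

-38

e=-3: not even, s = 0+1 = 1
e=10: even, s = 1-10 = -9
e=6: even, s = (-9)-6 = -15
e=10: even, s = (-15)-10 = -25
e=11: not even, s = (-25)+1 = -24
e=14: even, s = (-24)-14 = -38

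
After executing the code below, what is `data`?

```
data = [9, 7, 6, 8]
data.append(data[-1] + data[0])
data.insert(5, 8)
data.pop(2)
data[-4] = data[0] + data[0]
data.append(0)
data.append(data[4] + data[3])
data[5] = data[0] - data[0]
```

[9, 18, 8, 17, 8, 0, 25]

append data[-1]+data[0] = 8+9 = 17 → [9, 7, 6, 8, 17]
insert 8 at 5 → [9, 7, 6, 8, 17, 8]
pop(2) removes 6 → [9, 7, 8, 17, 8]
data[-4] = data[0]+data[0] = 9+9 = 18 → [9, 18, 8, 17, 8]
append 0 → [9, 18, 8, 17, 8, 0]
append data[4]+data[3] = 8+17 = 25 → [9, 18, 8, 17, 8, 0, 25]
data[5] = data[0]-data[0] = 9-9 = 0 → [9, 18, 8, 17, 8, 0, 25]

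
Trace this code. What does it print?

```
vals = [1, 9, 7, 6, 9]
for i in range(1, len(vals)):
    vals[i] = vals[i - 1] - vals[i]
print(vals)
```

i=1: vals[1] = 1-9 = -8 → [1, -8, 7, 6, 9]
i=2: vals[2] = (-8)-7 = -15 → [1, -8, -15, 6, 9]
i=3: vals[3] = (-15)-6 = -21 → [1, -8, -15, -21, 9]
i=4: vals[4] = (-21)-9 = -30 → [1, -8, -15, -21, -30]

[1, -8, -15, -21, -30]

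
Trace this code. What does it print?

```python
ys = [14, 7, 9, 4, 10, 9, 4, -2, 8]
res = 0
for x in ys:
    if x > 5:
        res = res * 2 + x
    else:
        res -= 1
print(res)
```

x=14: >5, res = 0*2+14 = 14
x=7: >5, res = 14*2+7 = 35
x=9: >5, res = 35*2+9 = 79
x=4: not >5, res = 79-1 = 78
x=10: >5, res = 78*2+10 = 166
x=9: >5, res = 166*2+9 = 341
x=4: not >5, res = 341-1 = 340
x=-2: not >5, res = 340-1 = 339
x=8: >5, res = 339*2+8 = 686

686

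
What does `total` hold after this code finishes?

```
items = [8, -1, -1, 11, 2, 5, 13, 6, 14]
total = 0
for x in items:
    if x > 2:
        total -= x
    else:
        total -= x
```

-57

x=8: >2, total = 0-8 = -8
x=-1: not >2, total = (-8)-(-1) = -7
x=-1: not >2, total = (-7)-(-1) = -6
x=11: >2, total = (-6)-11 = -17
x=2: not >2, total = (-17)-2 = -19
x=5: >2, total = (-19)-5 = -24
x=13: >2, total = (-24)-13 = -37
x=6: >2, total = (-37)-6 = -43
x=14: >2, total = (-43)-14 = -57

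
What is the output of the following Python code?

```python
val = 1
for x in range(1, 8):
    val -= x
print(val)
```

x=1: val = 1-1 = 0
x=2: val = 0-2 = -2
x=3: val = (-2)-3 = -5
x=4: val = (-5)-4 = -9
x=5: val = (-9)-5 = -14
x=6: val = (-14)-6 = -20
x=7: val = (-20)-7 = -27

-27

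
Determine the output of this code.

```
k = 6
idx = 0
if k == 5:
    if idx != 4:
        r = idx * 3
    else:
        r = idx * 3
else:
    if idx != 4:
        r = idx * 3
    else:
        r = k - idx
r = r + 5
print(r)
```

5

k=6, idx=0
k == 5 is False; idx != 4 is True
→ r = idx * 3 = 0
r = 0+5 = 5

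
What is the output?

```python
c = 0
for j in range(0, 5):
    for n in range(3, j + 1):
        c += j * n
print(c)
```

j=3,n=3: c = 0+9 = 9
j=4,n=3: c = 9+12 = 21
j=4,n=4: c = 21+16 = 37

37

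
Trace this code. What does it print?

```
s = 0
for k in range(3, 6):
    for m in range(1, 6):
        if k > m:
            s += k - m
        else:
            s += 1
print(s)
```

25

k=3,m=1: 3>1, s = 0+2 = 2
k=3,m=2: 3>2, s = 2+1 = 3
k=3,m=3: not 3>3, s = 3+1 = 4
k=3,m=4: not 3>4, s = 4+1 = 5
k=3,m=5: not 3>5, s = 5+1 = 6
k=4,m=1: 4>1, s = 6+3 = 9
k=4,m=2: 4>2, s = 9+2 = 11
k=4,m=3: 4>3, s = 11+1 = 12
k=4,m=4: not 4>4, s = 12+1 = 13
k=4,m=5: not 4>5, s = 13+1 = 14
k=5,m=1: 5>1, s = 14+4 = 18
k=5,m=2: 5>2, s = 18+3 = 21
k=5,m=3: 5>3, s = 21+2 = 23
k=5,m=4: 5>4, s = 23+1 = 24
k=5,m=5: not 5>5, s = 24+1 = 25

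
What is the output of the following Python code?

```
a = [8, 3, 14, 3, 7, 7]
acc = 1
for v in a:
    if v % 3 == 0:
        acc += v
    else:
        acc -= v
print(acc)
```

-29

v=8: not %3==0, acc = 1-8 = -7
v=3: %3==0, acc = (-7)+3 = -4
v=14: not %3==0, acc = (-4)-14 = -18
v=3: %3==0, acc = (-18)+3 = -15
v=7: not %3==0, acc = (-15)-7 = -22
v=7: not %3==0, acc = (-22)-7 = -29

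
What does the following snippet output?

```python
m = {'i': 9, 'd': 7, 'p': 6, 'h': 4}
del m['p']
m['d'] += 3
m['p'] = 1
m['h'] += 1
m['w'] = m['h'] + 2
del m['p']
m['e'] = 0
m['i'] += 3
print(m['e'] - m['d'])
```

-10

del 'p' → {'i': 9, 'd': 7, 'h': 4}
m['d'] = 7+3 = 10 → {'i': 9, 'd': 10, 'h': 4}
m['p'] = 1 → {'i': 9, 'd': 10, 'h': 4, 'p': 1}
m['h'] = 4+1 = 5 → {'i': 9, 'd': 10, 'h': 5, 'p': 1}
m['w'] = m['h']+2 = 7 → {'i': 9, 'd': 10, 'h': 5, 'p': 1, 'w': 7}
del 'p' → {'i': 9, 'd': 10, 'h': 5, 'w': 7}
m['e'] = 0 → {'i': 9, 'd': 10, 'h': 5, 'w': 7, 'e': 0}
m['i'] = 9+3 = 12 → {'i': 12, 'd': 10, 'h': 5, 'w': 7, 'e': 0}
m['e']-m['d'] = 0-10 = -10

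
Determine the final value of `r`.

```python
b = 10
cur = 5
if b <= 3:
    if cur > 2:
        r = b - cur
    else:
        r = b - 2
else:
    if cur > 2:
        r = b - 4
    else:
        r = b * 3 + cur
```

b=10, cur=5
b <= 3 is False; cur > 2 is True
→ r = b - 4 = 6

6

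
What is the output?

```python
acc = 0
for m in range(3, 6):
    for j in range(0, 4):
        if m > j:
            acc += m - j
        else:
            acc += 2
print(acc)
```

m=3,j=0: 3>0, acc = 0+3 = 3
m=3,j=1: 3>1, acc = 3+2 = 5
m=3,j=2: 3>2, acc = 5+1 = 6
m=3,j=3: not 3>3, acc = 6+2 = 8
m=4,j=0: 4>0, acc = 8+4 = 12
m=4,j=1: 4>1, acc = 12+3 = 15
m=4,j=2: 4>2, acc = 15+2 = 17
m=4,j=3: 4>3, acc = 17+1 = 18
m=5,j=0: 5>0, acc = 18+5 = 23
m=5,j=1: 5>1, acc = 23+4 = 27
m=5,j=2: 5>2, acc = 27+3 = 30
m=5,j=3: 5>3, acc = 30+2 = 32

32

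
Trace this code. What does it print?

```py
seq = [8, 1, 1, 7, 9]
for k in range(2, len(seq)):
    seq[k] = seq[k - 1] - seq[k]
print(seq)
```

k=2: seq[2] = 1-1 = 0 → [8, 1, 0, 7, 9]
k=3: seq[3] = 0-7 = -7 → [8, 1, 0, -7, 9]
k=4: seq[4] = (-7)-9 = -16 → [8, 1, 0, -7, -16]

[8, 1, 0, -7, -16]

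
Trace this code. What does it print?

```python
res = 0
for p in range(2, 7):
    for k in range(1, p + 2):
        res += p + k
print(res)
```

190

p=2,k=1: res = 0+3 = 3
p=2,k=2: res = 3+4 = 7
p=2,k=3: res = 7+5 = 12
p=3,k=1: res = 12+4 = 16
p=3,k=2: res = 16+5 = 21
p=3,k=3: res = 21+6 = 27
p=3,k=4: res = 27+7 = 34
p=4,k=1: res = 34+5 = 39
p=4,k=2: res = 39+6 = 45
p=4,k=3: res = 45+7 = 52
p=4,k=4: res = 52+8 = 60
p=4,k=5: res = 60+9 = 69
p=5,k=1: res = 69+6 = 75
p=5,k=2: res = 75+7 = 82
p=5,k=3: res = 82+8 = 90
p=5,k=4: res = 90+9 = 99
p=5,k=5: res = 99+10 = 109
p=5,k=6: res = 109+11 = 120
p=6,k=1: res = 120+7 = 127
p=6,k=2: res = 127+8 = 135
p=6,k=3: res = 135+9 = 144
p=6,k=4: res = 144+10 = 154
p=6,k=5: res = 154+11 = 165
p=6,k=6: res = 165+12 = 177
p=6,k=7: res = 177+13 = 190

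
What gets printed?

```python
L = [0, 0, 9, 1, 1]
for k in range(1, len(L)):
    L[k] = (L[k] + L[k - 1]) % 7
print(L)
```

[0, 0, 2, 3, 4]

k=1: L[1] = (0+0)%7 = 0 → [0, 0, 9, 1, 1]
k=2: L[2] = (9+0)%7 = 2 → [0, 0, 2, 1, 1]
k=3: L[3] = (1+2)%7 = 3 → [0, 0, 2, 3, 1]
k=4: L[4] = (1+3)%7 = 4 → [0, 0, 2, 3, 4]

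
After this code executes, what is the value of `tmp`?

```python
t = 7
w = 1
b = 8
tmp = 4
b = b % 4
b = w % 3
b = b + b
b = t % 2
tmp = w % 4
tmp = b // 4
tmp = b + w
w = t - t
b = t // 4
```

b = 8%4 = 0
b = 1%3 = 1
b = 1+1 = 2
b = 7%2 = 1
tmp = 1%4 = 1
tmp = 1//4 = 0
tmp = 1+1 = 2
w = 7-7 = 0
b = 7//4 = 1

2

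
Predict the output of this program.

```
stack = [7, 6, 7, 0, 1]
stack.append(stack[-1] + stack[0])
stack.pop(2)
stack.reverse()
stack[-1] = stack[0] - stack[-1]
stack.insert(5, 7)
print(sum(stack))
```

23

append stack[-1]+stack[0] = 1+7 = 8 → [7, 6, 7, 0, 1, 8]
pop(2) removes 7 → [7, 6, 0, 1, 8]
reverse → [8, 1, 0, 6, 7]
stack[-1] = stack[0]-stack[-1] = 8-7 = 1 → [8, 1, 0, 6, 1]
insert 7 at 5 → [8, 1, 0, 6, 1, 7]
sum = 23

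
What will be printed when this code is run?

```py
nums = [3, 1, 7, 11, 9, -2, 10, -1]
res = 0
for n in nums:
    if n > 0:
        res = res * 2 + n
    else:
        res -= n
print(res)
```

n=3: >0, res = 0*2+3 = 3
n=1: >0, res = 3*2+1 = 7
n=7: >0, res = 7*2+7 = 21
n=11: >0, res = 21*2+11 = 53
n=9: >0, res = 53*2+9 = 115
n=-2: not >0, res = 115-(-2) = 117
n=10: >0, res = 117*2+10 = 244
n=-1: not >0, res = 244-(-1) = 245

245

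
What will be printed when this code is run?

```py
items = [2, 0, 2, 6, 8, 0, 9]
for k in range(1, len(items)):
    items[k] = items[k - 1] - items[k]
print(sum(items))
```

k=1: items[1] = 2-0 = 2 → [2, 2, 2, 6, 8, 0, 9]
k=2: items[2] = 2-2 = 0 → [2, 2, 0, 6, 8, 0, 9]
k=3: items[3] = 0-6 = -6 → [2, 2, 0, -6, 8, 0, 9]
k=4: items[4] = (-6)-8 = -14 → [2, 2, 0, -6, -14, 0, 9]
k=5: items[5] = (-14)-0 = -14 → [2, 2, 0, -6, -14, -14, 9]
k=6: items[6] = (-14)-9 = -23 → [2, 2, 0, -6, -14, -14, -23]
sum = -53

-53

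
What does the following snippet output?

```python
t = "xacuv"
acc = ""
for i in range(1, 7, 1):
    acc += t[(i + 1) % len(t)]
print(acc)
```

cuvxac

i=1: add t[2]='c' → 'c'
i=2: add t[3]='u' → 'cu'
i=3: add t[4]='v' → 'cuv'
i=4: add t[0]='x' → 'cuvx'
i=5: add t[1]='a' → 'cuvxa'
i=6: add t[2]='c' → 'cuvxac'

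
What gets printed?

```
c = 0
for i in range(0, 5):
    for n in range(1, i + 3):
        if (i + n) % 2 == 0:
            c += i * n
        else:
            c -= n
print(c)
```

i=0,n=1: odd sum, c = 0-1 = -1
i=0,n=2: even sum, c = (-1)+0 = -1
i=1,n=1: even sum, c = (-1)+1 = 0
i=1,n=2: odd sum, c = 0-2 = -2
i=1,n=3: even sum, c = (-2)+3 = 1
i=2,n=1: odd sum, c = 1-1 = 0
i=2,n=2: even sum, c = 0+4 = 4
i=2,n=3: odd sum, c = 4-3 = 1
i=2,n=4: even sum, c = 1+8 = 9
i=3,n=1: even sum, c = 9+3 = 12
i=3,n=2: odd sum, c = 12-2 = 10
i=3,n=3: even sum, c = 10+9 = 19
i=3,n=4: odd sum, c = 19-4 = 15
i=3,n=5: even sum, c = 15+15 = 30
i=4,n=1: odd sum, c = 30-1 = 29
i=4,n=2: even sum, c = 29+8 = 37
i=4,n=3: odd sum, c = 37-3 = 34
i=4,n=4: even sum, c = 34+16 = 50
i=4,n=5: odd sum, c = 50-5 = 45
i=4,n=6: even sum, c = 45+24 = 69

69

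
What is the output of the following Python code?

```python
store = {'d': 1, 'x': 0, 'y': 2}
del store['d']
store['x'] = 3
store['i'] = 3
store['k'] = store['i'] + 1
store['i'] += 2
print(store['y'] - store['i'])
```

-3

del 'd' → {'x': 0, 'y': 2}
store['x'] = 3 → {'x': 3, 'y': 2}
store['i'] = 3 → {'x': 3, 'y': 2, 'i': 3}
store['k'] = store['i']+1 = 4 → {'x': 3, 'y': 2, 'i': 3, 'k': 4}
store['i'] = 3+2 = 5 → {'x': 3, 'y': 2, 'i': 5, 'k': 4}
store['y']-store['i'] = 2-5 = -3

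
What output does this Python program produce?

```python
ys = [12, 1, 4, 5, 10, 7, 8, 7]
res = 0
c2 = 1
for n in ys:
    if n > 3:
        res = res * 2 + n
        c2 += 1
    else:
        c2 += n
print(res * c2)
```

n=12: >3, res = 0*2+12 = 12; c2=2
n=1: not >3; c2=3
n=4: >3, res = 12*2+4 = 28; c2=4
n=5: >3, res = 28*2+5 = 61; c2=5
n=10: >3, res = 61*2+10 = 132; c2=6
n=7: >3, res = 132*2+7 = 271; c2=7
n=8: >3, res = 271*2+8 = 550; c2=8
n=7: >3, res = 550*2+7 = 1107; c2=9
res*c2 = 1107*9 = 9963

9963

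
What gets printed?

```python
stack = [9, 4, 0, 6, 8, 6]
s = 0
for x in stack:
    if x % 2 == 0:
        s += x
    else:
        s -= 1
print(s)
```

x=9: not even, s = 0-1 = -1
x=4: even, s = (-1)+4 = 3
x=0: even, s = 3+0 = 3
x=6: even, s = 3+6 = 9
x=8: even, s = 9+8 = 17
x=6: even, s = 17+6 = 23

23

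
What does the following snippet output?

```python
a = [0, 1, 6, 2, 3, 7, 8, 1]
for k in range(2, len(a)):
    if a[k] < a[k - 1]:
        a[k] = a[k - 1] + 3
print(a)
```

[0, 1, 6, 9, 12, 15, 18, 21]

k=2: 6>=1, unchanged → [0, 1, 6, 2, 3, 7, 8, 1]
k=3: 2<6, a[3] = 6+3 = 9 → [0, 1, 6, 9, 3, 7, 8, 1]
k=4: 3<9, a[4] = 9+3 = 12 → [0, 1, 6, 9, 12, 7, 8, 1]
k=5: 7<12, a[5] = 12+3 = 15 → [0, 1, 6, 9, 12, 15, 8, 1]
k=6: 8<15, a[6] = 15+3 = 18 → [0, 1, 6, 9, 12, 15, 18, 1]
k=7: 1<18, a[7] = 18+3 = 21 → [0, 1, 6, 9, 12, 15, 18, 21]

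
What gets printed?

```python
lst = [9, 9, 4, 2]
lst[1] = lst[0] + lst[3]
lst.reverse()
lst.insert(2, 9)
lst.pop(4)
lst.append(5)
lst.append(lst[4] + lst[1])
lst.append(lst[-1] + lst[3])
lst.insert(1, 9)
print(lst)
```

lst[1] = lst[0]+lst[3] = 9+2 = 11 → [9, 11, 4, 2]
reverse → [2, 4, 11, 9]
insert 9 at 2 → [2, 4, 9, 11, 9]
pop(4) removes 9 → [2, 4, 9, 11]
append 5 → [2, 4, 9, 11, 5]
append lst[4]+lst[1] = 5+4 = 9 → [2, 4, 9, 11, 5, 9]
append lst[-1]+lst[3] = 9+11 = 20 → [2, 4, 9, 11, 5, 9, 20]
insert 9 at 1 → [2, 9, 4, 9, 11, 5, 9, 20]

[2, 9, 4, 9, 11, 5, 9, 20]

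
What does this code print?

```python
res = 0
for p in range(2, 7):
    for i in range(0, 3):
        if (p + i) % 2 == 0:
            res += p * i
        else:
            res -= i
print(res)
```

p=2,i=0: even sum, res = 0+0 = 0
p=2,i=1: odd sum, res = 0-1 = -1
p=2,i=2: even sum, res = (-1)+4 = 3
p=3,i=0: odd sum, res = 3-0 = 3
p=3,i=1: even sum, res = 3+3 = 6
p=3,i=2: odd sum, res = 6-2 = 4
p=4,i=0: even sum, res = 4+0 = 4
p=4,i=1: odd sum, res = 4-1 = 3
p=4,i=2: even sum, res = 3+8 = 11
p=5,i=0: odd sum, res = 11-0 = 11
p=5,i=1: even sum, res = 11+5 = 16
p=5,i=2: odd sum, res = 16-2 = 14
p=6,i=0: even sum, res = 14+0 = 14
p=6,i=1: odd sum, res = 14-1 = 13
p=6,i=2: even sum, res = 13+12 = 25

25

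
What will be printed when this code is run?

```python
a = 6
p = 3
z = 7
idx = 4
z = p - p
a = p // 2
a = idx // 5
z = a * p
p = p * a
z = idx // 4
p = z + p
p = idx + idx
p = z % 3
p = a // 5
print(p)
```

z = 3-3 = 0
a = 3//2 = 1
a = 4//5 = 0
z = 0*3 = 0
p = 3*0 = 0
z = 4//4 = 1
p = 1+0 = 1
p = 4+4 = 8
p = 1%3 = 1
p = 0//5 = 0

0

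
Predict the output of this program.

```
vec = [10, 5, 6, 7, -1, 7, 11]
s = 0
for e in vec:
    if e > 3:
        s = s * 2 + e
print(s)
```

501

e=10: >3, s = 0*2+10 = 10
e=5: >3, s = 10*2+5 = 25
e=6: >3, s = 25*2+6 = 56
e=7: >3, s = 56*2+7 = 119
e=-1: not >3
e=7: >3, s = 119*2+7 = 245
e=11: >3, s = 245*2+11 = 501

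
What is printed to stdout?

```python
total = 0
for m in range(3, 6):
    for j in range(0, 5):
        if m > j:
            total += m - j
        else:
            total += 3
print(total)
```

40

m=3,j=0: 3>0, total = 0+3 = 3
m=3,j=1: 3>1, total = 3+2 = 5
m=3,j=2: 3>2, total = 5+1 = 6
m=3,j=3: not 3>3, total = 6+3 = 9
m=3,j=4: not 3>4, total = 9+3 = 12
m=4,j=0: 4>0, total = 12+4 = 16
m=4,j=1: 4>1, total = 16+3 = 19
m=4,j=2: 4>2, total = 19+2 = 21
m=4,j=3: 4>3, total = 21+1 = 22
m=4,j=4: not 4>4, total = 22+3 = 25
m=5,j=0: 5>0, total = 25+5 = 30
m=5,j=1: 5>1, total = 30+4 = 34
m=5,j=2: 5>2, total = 34+3 = 37
m=5,j=3: 5>3, total = 37+2 = 39
m=5,j=4: 5>4, total = 39+1 = 40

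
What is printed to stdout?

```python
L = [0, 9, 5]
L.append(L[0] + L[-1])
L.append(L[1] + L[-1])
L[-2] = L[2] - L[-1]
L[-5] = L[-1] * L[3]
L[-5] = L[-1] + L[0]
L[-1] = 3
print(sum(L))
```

-104

append L[0]+L[-1] = 0+5 = 5 → [0, 9, 5, 5]
append L[1]+L[-1] = 9+5 = 14 → [0, 9, 5, 5, 14]
L[-2] = L[2]-L[-1] = 5-14 = -9 → [0, 9, 5, -9, 14]
L[-5] = L[-1]*L[3] = 14*(-9) = -126 → [-126, 9, 5, -9, 14]
L[-5] = L[-1]+L[0] = 14+(-126) = -112 → [-112, 9, 5, -9, 14]
L[-1] = 3 → [-112, 9, 5, -9, 3]
sum = -104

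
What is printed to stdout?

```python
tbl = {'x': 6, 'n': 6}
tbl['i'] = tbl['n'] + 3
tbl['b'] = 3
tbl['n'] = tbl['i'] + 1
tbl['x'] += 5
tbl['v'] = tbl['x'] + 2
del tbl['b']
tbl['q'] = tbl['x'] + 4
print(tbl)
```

{'x': 11, 'n': 10, 'i': 9, 'v': 13, 'q': 15}

tbl['i'] = tbl['n']+3 = 9 → {'x': 6, 'n': 6, 'i': 9}
tbl['b'] = 3 → {'x': 6, 'n': 6, 'i': 9, 'b': 3}
tbl['n'] = tbl['i']+1 = 10 → {'x': 6, 'n': 10, 'i': 9, 'b': 3}
tbl['x'] = 6+5 = 11 → {'x': 11, 'n': 10, 'i': 9, 'b': 3}
tbl['v'] = tbl['x']+2 = 13 → {'x': 11, 'n': 10, 'i': 9, 'b': 3, 'v': 13}
del 'b' → {'x': 11, 'n': 10, 'i': 9, 'v': 13}
tbl['q'] = tbl['x']+4 = 15 → {'x': 11, 'n': 10, 'i': 9, 'v': 13, 'q': 15}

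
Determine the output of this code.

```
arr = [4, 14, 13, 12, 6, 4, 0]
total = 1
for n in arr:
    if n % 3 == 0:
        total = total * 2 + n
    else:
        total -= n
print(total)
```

-188

n=4: not %3==0, total = 1-4 = -3
n=14: not %3==0, total = (-3)-14 = -17
n=13: not %3==0, total = (-17)-13 = -30
n=12: %3==0, total = (-30)*2+12 = -48
n=6: %3==0, total = (-48)*2+6 = -90
n=4: not %3==0, total = (-90)-4 = -94
n=0: %3==0, total = (-94)*2+0 = -188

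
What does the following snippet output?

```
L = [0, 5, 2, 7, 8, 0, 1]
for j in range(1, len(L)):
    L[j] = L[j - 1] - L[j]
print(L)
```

j=1: L[1] = 0-5 = -5 → [0, -5, 2, 7, 8, 0, 1]
j=2: L[2] = (-5)-2 = -7 → [0, -5, -7, 7, 8, 0, 1]
j=3: L[3] = (-7)-7 = -14 → [0, -5, -7, -14, 8, 0, 1]
j=4: L[4] = (-14)-8 = -22 → [0, -5, -7, -14, -22, 0, 1]
j=5: L[5] = (-22)-0 = -22 → [0, -5, -7, -14, -22, -22, 1]
j=6: L[6] = (-22)-1 = -23 → [0, -5, -7, -14, -22, -22, -23]

[0, -5, -7, -14, -22, -22, -23]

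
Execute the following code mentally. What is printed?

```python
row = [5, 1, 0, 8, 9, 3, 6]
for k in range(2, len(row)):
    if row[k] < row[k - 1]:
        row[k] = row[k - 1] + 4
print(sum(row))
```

k=2: 0<1, row[2] = 1+4 = 5 → [5, 1, 5, 8, 9, 3, 6]
k=3: 8>=5, unchanged → [5, 1, 5, 8, 9, 3, 6]
k=4: 9>=8, unchanged → [5, 1, 5, 8, 9, 3, 6]
k=5: 3<9, row[5] = 9+4 = 13 → [5, 1, 5, 8, 9, 13, 6]
k=6: 6<13, row[6] = 13+4 = 17 → [5, 1, 5, 8, 9, 13, 17]
sum = 58

58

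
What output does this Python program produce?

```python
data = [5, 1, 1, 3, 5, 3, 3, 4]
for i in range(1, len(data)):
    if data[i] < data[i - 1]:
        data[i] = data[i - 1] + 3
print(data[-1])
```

26

i=1: 1<5, data[1] = 5+3 = 8 → [5, 8, 1, 3, 5, 3, 3, 4]
i=2: 1<8, data[2] = 8+3 = 11 → [5, 8, 11, 3, 5, 3, 3, 4]
i=3: 3<11, data[3] = 11+3 = 14 → [5, 8, 11, 14, 5, 3, 3, 4]
i=4: 5<14, data[4] = 14+3 = 17 → [5, 8, 11, 14, 17, 3, 3, 4]
i=5: 3<17, data[5] = 17+3 = 20 → [5, 8, 11, 14, 17, 20, 3, 4]
i=6: 3<20, data[6] = 20+3 = 23 → [5, 8, 11, 14, 17, 20, 23, 4]
i=7: 4<23, data[7] = 23+3 = 26 → [5, 8, 11, 14, 17, 20, 23, 26]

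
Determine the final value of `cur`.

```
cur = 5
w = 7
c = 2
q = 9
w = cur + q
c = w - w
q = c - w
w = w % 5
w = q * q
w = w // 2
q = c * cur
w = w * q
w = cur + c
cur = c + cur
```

w = 5+9 = 14
c = 14-14 = 0
q = 0-14 = -14
w = 14%5 = 4
w = (-14)*(-14) = 196
w = 196//2 = 98
q = 0*5 = 0
w = 98*0 = 0
w = 5+0 = 5
cur = 0+5 = 5

5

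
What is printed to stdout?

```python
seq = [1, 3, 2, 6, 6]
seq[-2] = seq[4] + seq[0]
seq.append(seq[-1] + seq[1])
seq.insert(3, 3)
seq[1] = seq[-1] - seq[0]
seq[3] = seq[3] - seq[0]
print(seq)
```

seq[-2] = seq[4]+seq[0] = 6+1 = 7 → [1, 3, 2, 7, 6]
append seq[-1]+seq[1] = 6+3 = 9 → [1, 3, 2, 7, 6, 9]
insert 3 at 3 → [1, 3, 2, 3, 7, 6, 9]
seq[1] = seq[-1]-seq[0] = 9-1 = 8 → [1, 8, 2, 3, 7, 6, 9]
seq[3] = seq[3]-seq[0] = 3-1 = 2 → [1, 8, 2, 2, 7, 6, 9]

[1, 8, 2, 2, 7, 6, 9]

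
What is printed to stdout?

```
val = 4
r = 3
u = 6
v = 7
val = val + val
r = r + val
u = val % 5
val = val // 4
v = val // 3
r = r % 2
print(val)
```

val = 4+4 = 8
r = 3+8 = 11
u = 8%5 = 3
val = 8//4 = 2
v = 2//3 = 0
r = 11%2 = 1

2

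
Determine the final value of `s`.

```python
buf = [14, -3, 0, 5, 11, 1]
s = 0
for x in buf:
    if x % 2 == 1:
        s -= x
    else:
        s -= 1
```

-16

x=14: not odd, s = 0-1 = -1
x=-3: odd, s = (-1)-(-3) = 2
x=0: not odd, s = 2-1 = 1
x=5: odd, s = 1-5 = -4
x=11: odd, s = (-4)-11 = -15
x=1: odd, s = (-15)-1 = -16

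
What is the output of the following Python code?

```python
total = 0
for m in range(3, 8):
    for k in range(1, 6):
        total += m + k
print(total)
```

200

m=3,k=1: total = 0+4 = 4
m=3,k=2: total = 4+5 = 9
m=3,k=3: total = 9+6 = 15
m=3,k=4: total = 15+7 = 22
m=3,k=5: total = 22+8 = 30
m=4,k=1: total = 30+5 = 35
m=4,k=2: total = 35+6 = 41
m=4,k=3: total = 41+7 = 48
m=4,k=4: total = 48+8 = 56
m=4,k=5: total = 56+9 = 65
m=5,k=1: total = 65+6 = 71
m=5,k=2: total = 71+7 = 78
m=5,k=3: total = 78+8 = 86
m=5,k=4: total = 86+9 = 95
m=5,k=5: total = 95+10 = 105
m=6,k=1: total = 105+7 = 112
m=6,k=2: total = 112+8 = 120
m=6,k=3: total = 120+9 = 129
m=6,k=4: total = 129+10 = 139
m=6,k=5: total = 139+11 = 150
m=7,k=1: total = 150+8 = 158
m=7,k=2: total = 158+9 = 167
m=7,k=3: total = 167+10 = 177
m=7,k=4: total = 177+11 = 188
m=7,k=5: total = 188+12 = 200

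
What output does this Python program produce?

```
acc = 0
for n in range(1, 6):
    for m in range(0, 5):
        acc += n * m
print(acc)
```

150

n=1,m=0: acc = 0+0 = 0
n=1,m=1: acc = 0+1 = 1
n=1,m=2: acc = 1+2 = 3
n=1,m=3: acc = 3+3 = 6
n=1,m=4: acc = 6+4 = 10
n=2,m=0: acc = 10+0 = 10
n=2,m=1: acc = 10+2 = 12
n=2,m=2: acc = 12+4 = 16
n=2,m=3: acc = 16+6 = 22
n=2,m=4: acc = 22+8 = 30
n=3,m=0: acc = 30+0 = 30
n=3,m=1: acc = 30+3 = 33
n=3,m=2: acc = 33+6 = 39
n=3,m=3: acc = 39+9 = 48
n=3,m=4: acc = 48+12 = 60
n=4,m=0: acc = 60+0 = 60
n=4,m=1: acc = 60+4 = 64
n=4,m=2: acc = 64+8 = 72
n=4,m=3: acc = 72+12 = 84
n=4,m=4: acc = 84+16 = 100
n=5,m=0: acc = 100+0 = 100
n=5,m=1: acc = 100+5 = 105
n=5,m=2: acc = 105+10 = 115
n=5,m=3: acc = 115+15 = 130
n=5,m=4: acc = 130+20 = 150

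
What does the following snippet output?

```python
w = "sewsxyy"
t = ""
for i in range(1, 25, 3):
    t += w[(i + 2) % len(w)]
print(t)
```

i=1: add w[3]='s' → 's'
i=4: add w[6]='y' → 'sy'
i=7: add w[2]='w' → 'syw'
i=10: add w[5]='y' → 'sywy'
i=13: add w[1]='e' → 'sywye'
i=16: add w[4]='x' → 'sywyex'
i=19: add w[0]='s' → 'sywyexs'
i=22: add w[3]='s' → 'sywyexss'

sywyexss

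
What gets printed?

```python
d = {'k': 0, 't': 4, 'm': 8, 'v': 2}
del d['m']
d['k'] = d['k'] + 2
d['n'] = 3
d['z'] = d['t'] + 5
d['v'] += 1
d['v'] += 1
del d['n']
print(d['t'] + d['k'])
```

6

del 'm' → {'k': 0, 't': 4, 'v': 2}
d['k'] = d['k']+2 = 2 → {'k': 2, 't': 4, 'v': 2}
d['n'] = 3 → {'k': 2, 't': 4, 'v': 2, 'n': 3}
d['z'] = d['t']+5 = 9 → {'k': 2, 't': 4, 'v': 2, 'n': 3, 'z': 9}
d['v'] = 2+1 = 3 → {'k': 2, 't': 4, 'v': 3, 'n': 3, 'z': 9}
d['v'] = 3+1 = 4 → {'k': 2, 't': 4, 'v': 4, 'n': 3, 'z': 9}
del 'n' → {'k': 2, 't': 4, 'v': 4, 'z': 9}
d['t']+d['k'] = 4+2 = 6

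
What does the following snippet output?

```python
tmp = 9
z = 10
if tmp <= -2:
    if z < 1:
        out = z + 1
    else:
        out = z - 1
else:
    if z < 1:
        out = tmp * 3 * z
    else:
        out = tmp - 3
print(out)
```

tmp=9, z=10
tmp <= -2 is False; z < 1 is False
→ out = tmp - 3 = 6

6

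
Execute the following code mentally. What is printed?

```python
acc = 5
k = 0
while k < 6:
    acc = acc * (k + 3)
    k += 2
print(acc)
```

525

k=0: acc = 5*3 = 15
k=2: acc = 15*5 = 75
k=4: acc = 75*7 = 525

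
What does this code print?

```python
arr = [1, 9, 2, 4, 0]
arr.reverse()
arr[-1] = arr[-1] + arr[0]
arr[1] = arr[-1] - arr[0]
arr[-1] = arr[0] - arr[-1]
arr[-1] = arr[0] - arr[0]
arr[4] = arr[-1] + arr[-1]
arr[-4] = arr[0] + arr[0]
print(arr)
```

[0, 0, 2, 9, 0]

reverse → [0, 4, 2, 9, 1]
arr[-1] = arr[-1]+arr[0] = 1+0 = 1 → [0, 4, 2, 9, 1]
arr[1] = arr[-1]-arr[0] = 1-0 = 1 → [0, 1, 2, 9, 1]
arr[-1] = arr[0]-arr[-1] = 0-1 = -1 → [0, 1, 2, 9, -1]
arr[-1] = arr[0]-arr[0] = 0-0 = 0 → [0, 1, 2, 9, 0]
arr[4] = arr[-1]+arr[-1] = 0+0 = 0 → [0, 1, 2, 9, 0]
arr[-4] = arr[0]+arr[0] = 0+0 = 0 → [0, 0, 2, 9, 0]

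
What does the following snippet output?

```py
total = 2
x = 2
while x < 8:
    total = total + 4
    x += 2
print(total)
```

14

x=2: total = 2+4 = 6
x=4: total = 6+4 = 10
x=6: total = 10+4 = 14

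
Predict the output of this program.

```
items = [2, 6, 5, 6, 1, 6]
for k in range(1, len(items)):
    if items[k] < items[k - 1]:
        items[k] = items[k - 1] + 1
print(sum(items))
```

k=1: 6>=2, unchanged → [2, 6, 5, 6, 1, 6]
k=2: 5<6, items[2] = 6+1 = 7 → [2, 6, 7, 6, 1, 6]
k=3: 6<7, items[3] = 7+1 = 8 → [2, 6, 7, 8, 1, 6]
k=4: 1<8, items[4] = 8+1 = 9 → [2, 6, 7, 8, 9, 6]
k=5: 6<9, items[5] = 9+1 = 10 → [2, 6, 7, 8, 9, 10]
sum = 42

42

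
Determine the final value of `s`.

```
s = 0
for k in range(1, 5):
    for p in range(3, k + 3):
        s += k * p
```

125

k=1,p=3: s = 0+3 = 3
k=2,p=3: s = 3+6 = 9
k=2,p=4: s = 9+8 = 17
k=3,p=3: s = 17+9 = 26
k=3,p=4: s = 26+12 = 38
k=3,p=5: s = 38+15 = 53
k=4,p=3: s = 53+12 = 65
k=4,p=4: s = 65+16 = 81
k=4,p=5: s = 81+20 = 101
k=4,p=6: s = 101+24 = 125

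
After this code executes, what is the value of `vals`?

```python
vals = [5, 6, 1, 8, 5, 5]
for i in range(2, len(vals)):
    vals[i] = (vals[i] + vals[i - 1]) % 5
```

[5, 6, 2, 0, 0, 0]

i=2: vals[2] = (1+6)%5 = 2 → [5, 6, 2, 8, 5, 5]
i=3: vals[3] = (8+2)%5 = 0 → [5, 6, 2, 0, 5, 5]
i=4: vals[4] = (5+0)%5 = 0 → [5, 6, 2, 0, 0, 5]
i=5: vals[5] = (5+0)%5 = 0 → [5, 6, 2, 0, 0, 0]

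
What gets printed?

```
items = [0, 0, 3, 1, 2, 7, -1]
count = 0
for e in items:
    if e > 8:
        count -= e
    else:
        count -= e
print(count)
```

e=0: not >8, count = 0-0 = 0
e=0: not >8, count = 0-0 = 0
e=3: not >8, count = 0-3 = -3
e=1: not >8, count = (-3)-1 = -4
e=2: not >8, count = (-4)-2 = -6
e=7: not >8, count = (-6)-7 = -13
e=-1: not >8, count = (-13)-(-1) = -12

-12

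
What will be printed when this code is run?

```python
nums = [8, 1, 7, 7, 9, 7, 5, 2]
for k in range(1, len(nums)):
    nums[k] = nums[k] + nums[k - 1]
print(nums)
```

k=1: nums[1] = 1+8 = 9 → [8, 9, 7, 7, 9, 7, 5, 2]
k=2: nums[2] = 7+9 = 16 → [8, 9, 16, 7, 9, 7, 5, 2]
k=3: nums[3] = 7+16 = 23 → [8, 9, 16, 23, 9, 7, 5, 2]
k=4: nums[4] = 9+23 = 32 → [8, 9, 16, 23, 32, 7, 5, 2]
k=5: nums[5] = 7+32 = 39 → [8, 9, 16, 23, 32, 39, 5, 2]
k=6: nums[6] = 5+39 = 44 → [8, 9, 16, 23, 32, 39, 44, 2]
k=7: nums[7] = 2+44 = 46 → [8, 9, 16, 23, 32, 39, 44, 46]

[8, 9, 16, 23, 32, 39, 44, 46]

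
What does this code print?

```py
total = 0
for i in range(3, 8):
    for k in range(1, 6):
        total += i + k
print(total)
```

200

i=3,k=1: total = 0+4 = 4
i=3,k=2: total = 4+5 = 9
i=3,k=3: total = 9+6 = 15
i=3,k=4: total = 15+7 = 22
i=3,k=5: total = 22+8 = 30
i=4,k=1: total = 30+5 = 35
i=4,k=2: total = 35+6 = 41
i=4,k=3: total = 41+7 = 48
i=4,k=4: total = 48+8 = 56
i=4,k=5: total = 56+9 = 65
i=5,k=1: total = 65+6 = 71
i=5,k=2: total = 71+7 = 78
i=5,k=3: total = 78+8 = 86
i=5,k=4: total = 86+9 = 95
i=5,k=5: total = 95+10 = 105
i=6,k=1: total = 105+7 = 112
i=6,k=2: total = 112+8 = 120
i=6,k=3: total = 120+9 = 129
i=6,k=4: total = 129+10 = 139
i=6,k=5: total = 139+11 = 150
i=7,k=1: total = 150+8 = 158
i=7,k=2: total = 158+9 = 167
i=7,k=3: total = 167+10 = 177
i=7,k=4: total = 177+11 = 188
i=7,k=5: total = 188+12 = 200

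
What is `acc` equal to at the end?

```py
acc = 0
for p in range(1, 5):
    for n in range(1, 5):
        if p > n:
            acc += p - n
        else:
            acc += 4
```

50

p=1,n=1: not 1>1, acc = 0+4 = 4
p=1,n=2: not 1>2, acc = 4+4 = 8
p=1,n=3: not 1>3, acc = 8+4 = 12
p=1,n=4: not 1>4, acc = 12+4 = 16
p=2,n=1: 2>1, acc = 16+1 = 17
p=2,n=2: not 2>2, acc = 17+4 = 21
p=2,n=3: not 2>3, acc = 21+4 = 25
p=2,n=4: not 2>4, acc = 25+4 = 29
p=3,n=1: 3>1, acc = 29+2 = 31
p=3,n=2: 3>2, acc = 31+1 = 32
p=3,n=3: not 3>3, acc = 32+4 = 36
p=3,n=4: not 3>4, acc = 36+4 = 40
p=4,n=1: 4>1, acc = 40+3 = 43
p=4,n=2: 4>2, acc = 43+2 = 45
p=4,n=3: 4>3, acc = 45+1 = 46
p=4,n=4: not 4>4, acc = 46+4 = 50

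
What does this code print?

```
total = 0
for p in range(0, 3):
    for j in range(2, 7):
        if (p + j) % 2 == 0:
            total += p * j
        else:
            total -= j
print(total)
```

4

p=0,j=2: even sum, total = 0+0 = 0
p=0,j=3: odd sum, total = 0-3 = -3
p=0,j=4: even sum, total = (-3)+0 = -3
p=0,j=5: odd sum, total = (-3)-5 = -8
p=0,j=6: even sum, total = (-8)+0 = -8
p=1,j=2: odd sum, total = (-8)-2 = -10
p=1,j=3: even sum, total = (-10)+3 = -7
p=1,j=4: odd sum, total = (-7)-4 = -11
p=1,j=5: even sum, total = (-11)+5 = -6
p=1,j=6: odd sum, total = (-6)-6 = -12
p=2,j=2: even sum, total = (-12)+4 = -8
p=2,j=3: odd sum, total = (-8)-3 = -11
p=2,j=4: even sum, total = (-11)+8 = -3
p=2,j=5: odd sum, total = (-3)-5 = -8
p=2,j=6: even sum, total = (-8)+12 = 4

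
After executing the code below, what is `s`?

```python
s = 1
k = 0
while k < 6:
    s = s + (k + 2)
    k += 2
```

13

k=0: s = 1+2 = 3
k=2: s = 3+4 = 7
k=4: s = 7+6 = 13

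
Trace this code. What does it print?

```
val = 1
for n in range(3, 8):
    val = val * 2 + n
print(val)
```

n=3: val = 1*2+3 = 5
n=4: val = 5*2+4 = 14
n=5: val = 14*2+5 = 33
n=6: val = 33*2+6 = 72
n=7: val = 72*2+7 = 151

151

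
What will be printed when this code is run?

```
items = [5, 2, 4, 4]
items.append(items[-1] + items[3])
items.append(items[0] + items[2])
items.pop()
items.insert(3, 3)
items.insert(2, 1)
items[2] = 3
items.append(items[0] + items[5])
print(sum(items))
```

38

append items[-1]+items[3] = 4+4 = 8 → [5, 2, 4, 4, 8]
append items[0]+items[2] = 5+4 = 9 → [5, 2, 4, 4, 8, 9]
pop() removes 9 → [5, 2, 4, 4, 8]
insert 3 at 3 → [5, 2, 4, 3, 4, 8]
insert 1 at 2 → [5, 2, 1, 4, 3, 4, 8]
items[2] = 3 → [5, 2, 3, 4, 3, 4, 8]
append items[0]+items[5] = 5+4 = 9 → [5, 2, 3, 4, 3, 4, 8, 9]
sum = 38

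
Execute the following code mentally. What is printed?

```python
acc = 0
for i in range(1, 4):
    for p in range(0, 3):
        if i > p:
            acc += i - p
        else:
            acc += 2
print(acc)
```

16

i=1,p=0: 1>0, acc = 0+1 = 1
i=1,p=1: not 1>1, acc = 1+2 = 3
i=1,p=2: not 1>2, acc = 3+2 = 5
i=2,p=0: 2>0, acc = 5+2 = 7
i=2,p=1: 2>1, acc = 7+1 = 8
i=2,p=2: not 2>2, acc = 8+2 = 10
i=3,p=0: 3>0, acc = 10+3 = 13
i=3,p=1: 3>1, acc = 13+2 = 15
i=3,p=2: 3>2, acc = 15+1 = 16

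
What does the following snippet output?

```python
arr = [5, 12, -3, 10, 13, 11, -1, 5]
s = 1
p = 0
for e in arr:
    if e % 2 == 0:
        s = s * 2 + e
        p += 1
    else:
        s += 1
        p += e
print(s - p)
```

16

e=5: not even, s = 1+1 = 2; p=5
e=12: even, s = 2*2+12 = 16; p=6
e=-3: not even, s = 16+1 = 17; p=3
e=10: even, s = 17*2+10 = 44; p=4
e=13: not even, s = 44+1 = 45; p=17
e=11: not even, s = 45+1 = 46; p=28
e=-1: not even, s = 46+1 = 47; p=27
e=5: not even, s = 47+1 = 48; p=32
s-p = 48-32 = 16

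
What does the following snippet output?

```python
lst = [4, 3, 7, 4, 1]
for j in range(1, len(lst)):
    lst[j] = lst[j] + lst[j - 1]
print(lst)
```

j=1: lst[1] = 3+4 = 7 → [4, 7, 7, 4, 1]
j=2: lst[2] = 7+7 = 14 → [4, 7, 14, 4, 1]
j=3: lst[3] = 4+14 = 18 → [4, 7, 14, 18, 1]
j=4: lst[4] = 1+18 = 19 → [4, 7, 14, 18, 19]

[4, 7, 14, 18, 19]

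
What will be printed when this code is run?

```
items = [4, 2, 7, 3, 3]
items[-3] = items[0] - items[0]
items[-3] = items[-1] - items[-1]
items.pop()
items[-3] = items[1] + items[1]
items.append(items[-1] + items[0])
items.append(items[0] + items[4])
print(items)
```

[4, 4, 0, 3, 7, 11]

items[-3] = items[0]-items[0] = 4-4 = 0 → [4, 2, 0, 3, 3]
items[-3] = items[-1]-items[-1] = 3-3 = 0 → [4, 2, 0, 3, 3]
pop() removes 3 → [4, 2, 0, 3]
items[-3] = items[1]+items[1] = 2+2 = 4 → [4, 4, 0, 3]
append items[-1]+items[0] = 3+4 = 7 → [4, 4, 0, 3, 7]
append items[0]+items[4] = 4+7 = 11 → [4, 4, 0, 3, 7, 11]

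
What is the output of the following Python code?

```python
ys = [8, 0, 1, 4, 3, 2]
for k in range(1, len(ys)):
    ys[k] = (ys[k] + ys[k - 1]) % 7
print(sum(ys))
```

k=1: ys[1] = (0+8)%7 = 1 → [8, 1, 1, 4, 3, 2]
k=2: ys[2] = (1+1)%7 = 2 → [8, 1, 2, 4, 3, 2]
k=3: ys[3] = (4+2)%7 = 6 → [8, 1, 2, 6, 3, 2]
k=4: ys[4] = (3+6)%7 = 2 → [8, 1, 2, 6, 2, 2]
k=5: ys[5] = (2+2)%7 = 4 → [8, 1, 2, 6, 2, 4]
sum = 23

23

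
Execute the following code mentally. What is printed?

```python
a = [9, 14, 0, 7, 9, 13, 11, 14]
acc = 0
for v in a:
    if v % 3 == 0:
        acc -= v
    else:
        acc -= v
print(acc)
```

-77

v=9: %3==0, acc = 0-9 = -9
v=14: not %3==0, acc = (-9)-14 = -23
v=0: %3==0, acc = (-23)-0 = -23
v=7: not %3==0, acc = (-23)-7 = -30
v=9: %3==0, acc = (-30)-9 = -39
v=13: not %3==0, acc = (-39)-13 = -52
v=11: not %3==0, acc = (-52)-11 = -63
v=14: not %3==0, acc = (-63)-14 = -77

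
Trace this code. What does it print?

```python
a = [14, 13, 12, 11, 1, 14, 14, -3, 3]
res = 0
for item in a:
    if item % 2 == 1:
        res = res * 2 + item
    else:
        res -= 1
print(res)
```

item=14: not odd, res = 0-1 = -1
item=13: odd, res = (-1)*2+13 = 11
item=12: not odd, res = 11-1 = 10
item=11: odd, res = 10*2+11 = 31
item=1: odd, res = 31*2+1 = 63
item=14: not odd, res = 63-1 = 62
item=14: not odd, res = 62-1 = 61
item=-3: odd, res = 61*2+(-3) = 119
item=3: odd, res = 119*2+3 = 241

241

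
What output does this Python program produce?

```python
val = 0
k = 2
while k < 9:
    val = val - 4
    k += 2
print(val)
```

-16

k=2: val = 0-4 = -4
k=4: val = (-4)-4 = -8
k=6: val = (-8)-4 = -12
k=8: val = (-12)-4 = -16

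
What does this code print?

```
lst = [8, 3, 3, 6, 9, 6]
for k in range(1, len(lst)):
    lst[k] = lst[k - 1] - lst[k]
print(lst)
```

k=1: lst[1] = 8-3 = 5 → [8, 5, 3, 6, 9, 6]
k=2: lst[2] = 5-3 = 2 → [8, 5, 2, 6, 9, 6]
k=3: lst[3] = 2-6 = -4 → [8, 5, 2, -4, 9, 6]
k=4: lst[4] = (-4)-9 = -13 → [8, 5, 2, -4, -13, 6]
k=5: lst[5] = (-13)-6 = -19 → [8, 5, 2, -4, -13, -19]

[8, 5, 2, -4, -13, -19]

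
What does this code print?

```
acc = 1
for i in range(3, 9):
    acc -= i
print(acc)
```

-32

i=3: acc = 1-3 = -2
i=4: acc = (-2)-4 = -6
i=5: acc = (-6)-5 = -11
i=6: acc = (-11)-6 = -17
i=7: acc = (-17)-7 = -24
i=8: acc = (-24)-8 = -32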